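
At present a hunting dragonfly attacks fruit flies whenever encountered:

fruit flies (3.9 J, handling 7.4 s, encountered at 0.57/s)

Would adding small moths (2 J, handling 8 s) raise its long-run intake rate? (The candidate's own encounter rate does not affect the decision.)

Intake rate on the current diet: R = (0.57×3.9) / (1 + 0.57×7.4) = 2.223/5.218 = 0.426 J/s.
Profitability of small moths: 2/8 = 0.25 J/s.
0.25 < 0.426, so adding small moths would lower the average — exclude it.

No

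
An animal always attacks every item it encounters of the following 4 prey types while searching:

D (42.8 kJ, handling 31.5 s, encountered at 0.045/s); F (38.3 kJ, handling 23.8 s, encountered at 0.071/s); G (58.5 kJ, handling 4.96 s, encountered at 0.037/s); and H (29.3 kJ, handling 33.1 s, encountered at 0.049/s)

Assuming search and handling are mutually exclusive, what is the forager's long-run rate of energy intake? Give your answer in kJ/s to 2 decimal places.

1.39 kJ/s

R = Σλ_iE_i / (1 + Σλ_ih_i)
Numerator: 0.045×42.8 + 0.071×38.3 + 0.037×58.5 + 0.049×29.3 = 8.245
Denominator: 1 + 0.045×31.5 + 0.071×23.8 + 0.037×4.96 + 0.049×33.1 = 5.913
R = 8.245/5.913 = 1.395 kJ/s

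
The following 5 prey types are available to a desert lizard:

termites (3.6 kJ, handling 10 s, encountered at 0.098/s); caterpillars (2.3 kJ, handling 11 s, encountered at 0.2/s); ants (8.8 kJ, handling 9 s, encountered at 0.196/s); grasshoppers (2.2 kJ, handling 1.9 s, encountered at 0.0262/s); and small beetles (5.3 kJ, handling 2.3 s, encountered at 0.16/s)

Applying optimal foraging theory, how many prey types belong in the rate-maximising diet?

3

E/h in descending order: small beetles 2.3, grasshoppers 1.16, ants 0.978, termites 0.36, caterpillars 0.209 kJ/s. The optimal diet is the largest prefix of this list for which every included type satisfies E_i/h_i > R on the types above it.
Rate on top 1: 0.6199. grasshoppers: 1.16 > 0.6199 → include.
Rate on top 2: 0.6388. ants: 0.978 > 0.6388 → include.
Rate on top 3: 0.8267. termites: 0.36 < 0.8267 → exclude; stop.
Optimal diet: small beetles, grasshoppers, ants — 3 of 5 types.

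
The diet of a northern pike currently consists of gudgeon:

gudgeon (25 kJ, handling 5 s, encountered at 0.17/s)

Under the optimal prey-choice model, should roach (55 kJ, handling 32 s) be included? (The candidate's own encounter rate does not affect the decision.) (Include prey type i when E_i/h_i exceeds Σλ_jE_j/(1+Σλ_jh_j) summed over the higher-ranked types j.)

No

On gudgeon alone, R = ΣλE/(1+Σλh) = 4.25/1.85 = 2.297 kJ/s.
roach: E/h = 55/32 = 1.719 kJ/s.
1.719 < 2.297, so adding roach would lower the average — exclude it.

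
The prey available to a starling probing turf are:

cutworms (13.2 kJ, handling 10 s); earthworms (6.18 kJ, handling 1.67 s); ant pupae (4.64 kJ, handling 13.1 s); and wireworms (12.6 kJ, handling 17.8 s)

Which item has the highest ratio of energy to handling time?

Profitability E/h (kJ/s): cutworms = 13.2/10 = 1.32, earthworms = 6.18/1.67 = 3.7, ant pupae = 4.64/13.1 = 0.354, wireworms = 12.6/17.8 = 0.708.
Ranked: earthworms > cutworms > wireworms > ant pupae.

earthworms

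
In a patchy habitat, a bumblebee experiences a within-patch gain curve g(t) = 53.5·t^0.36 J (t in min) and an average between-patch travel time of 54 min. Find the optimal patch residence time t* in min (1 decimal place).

Optimal t* satisfies g'(t*) = g(t*)/(T + t*).
g'(t) = 0.36·53.5·t^-0.64. Setting 0.36·53.5·t^-0.64 = 53.5·t^0.36/(54+t) gives 0.36(54+t) = t, so 0.64·t = 0.36×54.
t* = 0.36×54/0.64 = 30.37 min.

30.4 min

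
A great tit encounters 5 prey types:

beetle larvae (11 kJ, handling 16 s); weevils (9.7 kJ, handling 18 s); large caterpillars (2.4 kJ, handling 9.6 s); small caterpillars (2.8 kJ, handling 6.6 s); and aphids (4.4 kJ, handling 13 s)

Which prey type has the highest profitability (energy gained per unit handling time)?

In descending order of E/h:
beetle larvae: 11/16 = 0.688 kJ/s
weevils: 9.7/18 = 0.539 kJ/s
small caterpillars: 2.8/6.6 = 0.424 kJ/s
aphids: 4.4/13 = 0.338 kJ/s
large caterpillars: 2.4/9.6 = 0.25 kJ/s

beetle larvae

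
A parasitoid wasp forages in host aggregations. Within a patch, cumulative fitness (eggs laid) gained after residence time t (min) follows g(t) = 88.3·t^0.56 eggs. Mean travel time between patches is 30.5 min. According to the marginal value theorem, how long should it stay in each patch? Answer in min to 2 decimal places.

38.82 min

Optimal t* satisfies g'(t*) = g(t*)/(T + t*).
g'(t) = 0.56·88.3·t^-0.44. Setting 0.56·88.3·t^-0.44 = 88.3·t^0.56/(30.5+t) gives 0.56(30.5+t) = t, so 0.44·t = 0.56×30.5.
t* = 0.56×30.5/0.44 = 38.82 min.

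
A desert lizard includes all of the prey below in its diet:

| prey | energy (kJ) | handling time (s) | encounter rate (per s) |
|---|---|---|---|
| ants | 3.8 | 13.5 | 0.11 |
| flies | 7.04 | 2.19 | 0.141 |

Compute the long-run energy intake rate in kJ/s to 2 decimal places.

Energy encountered per unit search time: 0.11×3.8 + 0.141×7.04 = 1.411 kJ/s.
Handling time per unit search time: 0.11×13.5 + 0.141×2.19 = 1.794.
Rate = 1.411/(1 + 1.794) = 0.5049 kJ/s.

0.50 kJ/s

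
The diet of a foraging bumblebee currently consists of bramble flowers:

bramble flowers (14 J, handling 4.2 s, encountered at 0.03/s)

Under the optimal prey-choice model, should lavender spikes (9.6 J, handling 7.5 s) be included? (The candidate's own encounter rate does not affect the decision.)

On bramble flowers alone, R = ΣλE/(1+Σλh) = 0.42/1.126 = 0.373 J/s.
Profitability of lavender spikes: 9.6/7.5 = 1.28 J/s.
1.28 > 0.373, so adding lavender spikes raises the average — include it.

Yes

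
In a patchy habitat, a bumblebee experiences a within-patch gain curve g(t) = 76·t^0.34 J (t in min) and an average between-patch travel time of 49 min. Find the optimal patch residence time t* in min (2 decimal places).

25.24 min

Maximise g(t)/(T+t): set derivative to zero → g'(t)(T+t) = g(t).
g'(t) = 0.34·76·t^-0.66. Setting 0.34·76·t^-0.66 = 76·t^0.34/(49+t) gives 0.34(49+t) = t, so 0.66·t = 0.34×49.
t* = 0.34×49/0.66 = 25.24 min.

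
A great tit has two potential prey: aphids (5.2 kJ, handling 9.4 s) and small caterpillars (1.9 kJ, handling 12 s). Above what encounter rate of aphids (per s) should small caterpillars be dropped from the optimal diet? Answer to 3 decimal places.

0.043 per s

At the threshold, the rate on aphids alone equals the profitability of small caterpillars: λ·5.2/(1 + λ·9.4) = 1.9/12 = 0.1583.
Rearranging, λ(5.2 − 0.1583×9.4) = 0.1583, so λ = 0.1583/3.712 = 0.04266 per s.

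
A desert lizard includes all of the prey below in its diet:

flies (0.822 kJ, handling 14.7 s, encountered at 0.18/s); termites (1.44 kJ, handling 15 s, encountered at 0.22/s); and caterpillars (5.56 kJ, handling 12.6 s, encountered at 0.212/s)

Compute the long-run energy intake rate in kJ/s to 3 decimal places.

0.171 kJ/s

R = Σλ_iE_i / (1 + Σλ_ih_i)
Numerator: 0.18×0.822 + 0.22×1.44 + 0.212×5.56 = 1.643
Denominator: 1 + 0.18×14.7 + 0.22×15 + 0.212×12.6 = 9.617
R = 1.643/9.617 = 0.1709 kJ/s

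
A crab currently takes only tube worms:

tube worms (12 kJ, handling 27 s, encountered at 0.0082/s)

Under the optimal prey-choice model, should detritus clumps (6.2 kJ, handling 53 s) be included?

Intake rate on the current diet: R = (0.0082×12) / (1 + 0.0082×27) = 0.0984/1.221 = 0.08056 kJ/s.
Profitability of detritus clumps: 6.2/53 = 0.117 kJ/s.
0.117 > 0.08056, so adding detritus clumps raises the average — include it.

Yes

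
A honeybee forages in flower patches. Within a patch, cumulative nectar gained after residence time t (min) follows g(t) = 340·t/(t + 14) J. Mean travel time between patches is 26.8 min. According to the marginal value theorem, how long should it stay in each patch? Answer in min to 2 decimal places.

19.37 min

Optimal t* satisfies g'(t*) = g(t*)/(T + t*).
g'(t) = 340·14/(t + 14)². Setting 340·14/(t+14)² = 340t/[(t+14)(26.8+t)] gives 14(26.8+t) = t(t+14), so t² = 14×26.8 = 375.2.
t* = √375.2 = 19.37 min.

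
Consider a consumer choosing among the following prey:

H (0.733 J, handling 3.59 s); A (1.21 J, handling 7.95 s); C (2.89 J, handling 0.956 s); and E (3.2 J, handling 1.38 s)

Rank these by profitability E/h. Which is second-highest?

E

Profitability E/h (J/s): H = 0.733/3.59 = 0.204, A = 1.21/7.95 = 0.152, C = 2.89/0.956 = 3.02, E = 3.2/1.38 = 2.32.
Ranked: C > E > H > A.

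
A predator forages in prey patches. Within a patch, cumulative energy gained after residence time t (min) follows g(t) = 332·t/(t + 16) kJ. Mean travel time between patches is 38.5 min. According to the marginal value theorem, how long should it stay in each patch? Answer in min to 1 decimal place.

24.8 min

Optimal t* satisfies g'(t*) = g(t*)/(T + t*).
g'(t) = 332·16/(t + 16)². Setting 332·16/(t+16)² = 332t/[(t+16)(38.5+t)] gives 16(38.5+t) = t(t+16), so t² = 16×38.5 = 616.
t* = √616 = 24.82 min.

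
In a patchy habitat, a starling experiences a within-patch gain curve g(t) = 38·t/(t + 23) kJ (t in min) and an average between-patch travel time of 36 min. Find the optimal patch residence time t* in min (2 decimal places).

28.77 min

By the marginal value theorem, leave when the instantaneous gain rate g'(t) equals the habitat-wide average g(t)/(T + t).
g'(t) = 38·23/(t + 23)². Setting 38·23/(t+23)² = 38t/[(t+23)(36+t)] gives 23(36+t) = t(t+23), so t² = 23×36 = 828.
t* = √828 = 28.77 min.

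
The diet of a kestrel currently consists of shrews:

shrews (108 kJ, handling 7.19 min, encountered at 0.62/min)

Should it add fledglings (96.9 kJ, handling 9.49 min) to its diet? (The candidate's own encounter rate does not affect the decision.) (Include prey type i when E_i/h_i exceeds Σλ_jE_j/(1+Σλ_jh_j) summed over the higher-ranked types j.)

On shrews alone, R = ΣλE/(1+Σλh) = 66.96/5.458 = 12.27 kJ/min.
Profitability of fledglings: 96.9/9.49 = 10.21 kJ/min.
Since 10.21 < R, time spent handling fledglings is better spent searching.

No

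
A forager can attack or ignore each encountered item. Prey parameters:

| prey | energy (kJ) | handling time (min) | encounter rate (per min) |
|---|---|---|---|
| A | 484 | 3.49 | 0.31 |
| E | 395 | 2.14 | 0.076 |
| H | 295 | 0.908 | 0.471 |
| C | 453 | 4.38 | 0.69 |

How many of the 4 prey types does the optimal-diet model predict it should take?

Profitabilities (E/h, kJ/min): H 325, E 185, A 139, C 103. Add prey in this order while the next type's profitability exceeds the intake rate on those already taken.
Rate on top 1: 97.32. E: 185 > 97.32 → include.
Rate on top 2: 106.2. A: 139 > 106.2 → include.
Rate on top 3: 119.4. C: 103 < 119.4 → exclude; stop.
Optimal diet: H, E, A — 3 of 4 types.

3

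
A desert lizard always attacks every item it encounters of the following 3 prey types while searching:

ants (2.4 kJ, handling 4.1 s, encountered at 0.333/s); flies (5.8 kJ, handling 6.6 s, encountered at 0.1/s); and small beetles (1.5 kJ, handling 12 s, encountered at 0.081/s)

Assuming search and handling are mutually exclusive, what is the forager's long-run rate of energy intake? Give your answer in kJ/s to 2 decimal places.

0.38 kJ/s

R = (0.333×2.4 + 0.1×5.8 + 0.081×1.5) / (1 + 0.333×4.1 + 0.1×6.6 + 0.081×12) = 1.501/3.997 = 0.3754 kJ/s.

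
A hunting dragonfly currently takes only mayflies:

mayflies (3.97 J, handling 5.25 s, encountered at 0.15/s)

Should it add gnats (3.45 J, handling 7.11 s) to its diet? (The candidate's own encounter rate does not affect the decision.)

On mayflies alone, R = ΣλE/(1+Σλh) = 0.5955/1.788 = 0.3331 J/s.
Profitability of gnats: 3.45/7.11 = 0.4852 J/s.
Since 0.4852 > R, including gnats increases the long-run rate.

Yes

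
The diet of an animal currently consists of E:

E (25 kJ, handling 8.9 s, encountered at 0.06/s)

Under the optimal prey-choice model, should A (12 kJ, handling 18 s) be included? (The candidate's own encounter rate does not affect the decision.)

Intake rate on the current diet: R = (0.06×25) / (1 + 0.06×8.9) = 1.5/1.534 = 0.9778 kJ/s.
Profitability of A: 12/18 = 0.6667 kJ/s.
0.6667 < 0.9778, so adding A would lower the average — exclude it.

No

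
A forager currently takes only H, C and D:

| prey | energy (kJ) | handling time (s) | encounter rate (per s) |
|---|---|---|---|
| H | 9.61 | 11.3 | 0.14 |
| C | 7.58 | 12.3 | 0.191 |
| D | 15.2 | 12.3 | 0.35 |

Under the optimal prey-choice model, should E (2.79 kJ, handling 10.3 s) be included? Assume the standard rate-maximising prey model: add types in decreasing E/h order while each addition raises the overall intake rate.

Current rate: (0.14×9.61 + 0.191×7.58 + 0.35×15.2)/(1 + 0.14×11.3 + 0.191×12.3 + 0.35×12.3) = 0.8784 kJ/s.
Profitability of E: 2.79/10.3 = 0.2709 kJ/s.
Since 0.2709 < R, time spent handling E is better spent searching.

No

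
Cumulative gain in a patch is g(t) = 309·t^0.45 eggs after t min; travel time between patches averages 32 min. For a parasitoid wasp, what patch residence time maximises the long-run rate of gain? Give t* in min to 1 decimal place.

26.2 min

By the marginal value theorem, leave when the instantaneous gain rate g'(t) equals the habitat-wide average g(t)/(T + t).
g'(t) = 0.45·309·t^-0.55. Setting 0.45·309·t^-0.55 = 309·t^0.45/(32+t) gives 0.45(32+t) = t, so 0.55·t = 0.45×32.
t* = 0.45×32/0.55 = 26.18 min.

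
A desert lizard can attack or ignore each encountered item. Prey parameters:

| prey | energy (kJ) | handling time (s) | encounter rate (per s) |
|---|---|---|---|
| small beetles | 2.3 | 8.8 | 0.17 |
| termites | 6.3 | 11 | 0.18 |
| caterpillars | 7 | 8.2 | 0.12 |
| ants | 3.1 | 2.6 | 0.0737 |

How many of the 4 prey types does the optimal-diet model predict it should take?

Profitabilities (E/h, kJ/s): ants 1.19, caterpillars 0.854, termites 0.573, small beetles 0.261. Add prey in this order while the next type's profitability exceeds the intake rate on those already taken.
Rate on top 1: 0.1917. caterpillars: 0.854 > 0.1917 → include.
Rate on top 2: 0.4911. termites: 0.573 > 0.4911 → include.
Rate on top 3: 0.53. small beetles: 0.261 < 0.53 → exclude; stop.
Optimal diet: ants, caterpillars, termites — 3 of 4 types.

3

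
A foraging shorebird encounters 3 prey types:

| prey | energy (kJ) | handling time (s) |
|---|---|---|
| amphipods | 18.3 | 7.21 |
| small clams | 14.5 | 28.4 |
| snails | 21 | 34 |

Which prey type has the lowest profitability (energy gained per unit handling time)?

small clams

Profitability E/h (kJ/s): amphipods = 18.3/7.21 = 2.54, small clams = 14.5/28.4 = 0.511, snails = 21/34 = 0.618.
Ranked: amphipods > snails > small clams.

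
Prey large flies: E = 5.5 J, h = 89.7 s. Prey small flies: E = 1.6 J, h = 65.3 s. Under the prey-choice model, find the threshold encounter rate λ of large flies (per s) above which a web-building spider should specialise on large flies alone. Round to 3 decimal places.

The zero-one rule: include small flies iff E₂/h₂ > λE₁/(1+λh₁). Equality gives the switch point.
λE₁h₂ = E₂ + λE₂h₁ ⇒ λ = E₂/(E₁h₂ − E₂h₁) = 1.6/(359.1 − 143.5) = 0.00742 per s.

0.007 per s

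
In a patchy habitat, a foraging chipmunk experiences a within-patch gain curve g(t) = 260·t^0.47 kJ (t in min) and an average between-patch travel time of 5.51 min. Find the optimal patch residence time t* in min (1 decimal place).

4.9 min

By the marginal value theorem, leave when the instantaneous gain rate g'(t) equals the habitat-wide average g(t)/(T + t).
g'(t) = 0.47·260·t^-0.53. Setting 0.47·260·t^-0.53 = 260·t^0.47/(5.51+t) gives 0.47(5.51+t) = t, so 0.53·t = 0.47×5.51.
t* = 0.47×5.51/0.53 = 4.886 min.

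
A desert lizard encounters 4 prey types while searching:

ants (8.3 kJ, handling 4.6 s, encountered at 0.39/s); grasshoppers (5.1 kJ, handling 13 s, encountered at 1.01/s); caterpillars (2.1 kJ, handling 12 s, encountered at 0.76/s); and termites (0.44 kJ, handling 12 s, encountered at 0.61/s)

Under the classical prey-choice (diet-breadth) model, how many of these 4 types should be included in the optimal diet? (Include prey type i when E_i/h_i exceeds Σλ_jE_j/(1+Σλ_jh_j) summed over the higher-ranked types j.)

1

Profitabilities (E/h, kJ/s): ants 1.8, grasshoppers 0.392, caterpillars 0.175, termites 0.0367. Add prey in this order while the next type's profitability exceeds the intake rate on those already taken.
Rate on top 1: 1.159. grasshoppers: 0.392 < 1.159 → exclude; stop.
Optimal diet: ants — 1 of 4 types.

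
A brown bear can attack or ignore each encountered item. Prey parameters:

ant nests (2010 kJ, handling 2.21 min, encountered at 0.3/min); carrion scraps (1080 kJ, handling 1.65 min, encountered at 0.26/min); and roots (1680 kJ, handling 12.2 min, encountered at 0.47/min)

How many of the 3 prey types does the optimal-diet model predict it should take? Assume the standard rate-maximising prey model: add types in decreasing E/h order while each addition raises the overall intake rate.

2

E/h in descending order: ant nests 910, carrion scraps 655, roots 138 kJ/min. The optimal diet is the largest prefix of this list for which every included type satisfies E_i/h_i > R on the types above it.
Rate on top 1: 362.6. carrion scraps: 655 > 362.6 → include.
Rate on top 2: 422.5. roots: 138 < 422.5 → exclude; stop.
Optimal diet: ant nests, carrion scraps — 2 of 3 types.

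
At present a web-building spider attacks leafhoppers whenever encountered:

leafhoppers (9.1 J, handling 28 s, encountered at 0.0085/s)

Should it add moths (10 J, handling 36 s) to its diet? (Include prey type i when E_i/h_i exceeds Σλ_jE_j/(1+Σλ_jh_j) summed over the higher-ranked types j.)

Yes

Intake rate on the current diet: R = (0.0085×9.1) / (1 + 0.0085×28) = 0.07735/1.238 = 0.06248 J/s.
moths: E/h = 10/36 = 0.2778 J/s.
Since 0.2778 > R, including moths increases the long-run rate.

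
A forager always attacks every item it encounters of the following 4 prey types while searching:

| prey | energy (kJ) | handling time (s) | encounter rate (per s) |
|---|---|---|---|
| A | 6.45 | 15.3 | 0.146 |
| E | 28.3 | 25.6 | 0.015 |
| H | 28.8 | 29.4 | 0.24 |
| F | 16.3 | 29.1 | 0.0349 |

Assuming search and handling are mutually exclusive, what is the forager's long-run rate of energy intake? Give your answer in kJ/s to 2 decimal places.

0.76 kJ/s

R = Σλ_iE_i / (1 + Σλ_ih_i)
Numerator: 0.146×6.45 + 0.015×28.3 + 0.24×28.8 + 0.0349×16.3 = 8.847
Denominator: 1 + 0.146×15.3 + 0.015×25.6 + 0.24×29.4 + 0.0349×29.1 = 11.69
R = 8.847/11.69 = 0.7568 kJ/s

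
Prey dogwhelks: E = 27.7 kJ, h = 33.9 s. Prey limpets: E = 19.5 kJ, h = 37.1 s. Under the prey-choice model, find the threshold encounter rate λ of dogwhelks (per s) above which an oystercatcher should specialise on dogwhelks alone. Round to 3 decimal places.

At the threshold, the rate on dogwhelks alone equals the profitability of limpets: λ·27.7/(1 + λ·33.9) = 19.5/37.1 = 0.5256.
Rearranging, λ(27.7 − 0.5256×33.9) = 0.5256, so λ = 0.5256/9.882 = 0.05319 per s.

0.053 per s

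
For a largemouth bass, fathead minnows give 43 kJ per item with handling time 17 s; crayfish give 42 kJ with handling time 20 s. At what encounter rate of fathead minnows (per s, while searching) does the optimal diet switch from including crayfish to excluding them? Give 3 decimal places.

0.288 per s

At the threshold, the rate on fathead minnows alone equals the profitability of crayfish: λ·43/(1 + λ·17) = 42/20 = 2.1.
Rearranging, λ(43 − 2.1×17) = 2.1, so λ = 2.1/7.3 = 0.2877 per s.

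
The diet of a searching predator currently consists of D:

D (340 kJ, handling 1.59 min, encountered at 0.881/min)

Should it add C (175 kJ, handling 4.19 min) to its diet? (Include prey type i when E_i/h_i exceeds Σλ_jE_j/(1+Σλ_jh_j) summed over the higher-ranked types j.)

No

On D alone, R = ΣλE/(1+Σλh) = 299.5/2.401 = 124.8 kJ/min.
Profitability of C: 175/4.19 = 41.77 kJ/min.
41.77 < 124.8, so adding C would lower the average — exclude it.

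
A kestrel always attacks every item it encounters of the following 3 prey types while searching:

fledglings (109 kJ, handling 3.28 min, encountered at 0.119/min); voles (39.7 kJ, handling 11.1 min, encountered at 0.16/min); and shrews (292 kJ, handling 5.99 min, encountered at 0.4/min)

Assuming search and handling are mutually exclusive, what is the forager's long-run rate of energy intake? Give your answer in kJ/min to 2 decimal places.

R = (0.119×109 + 0.16×39.7 + 0.4×292) / (1 + 0.119×3.28 + 0.16×11.1 + 0.4×5.99) = 136.1/5.562 = 24.47 kJ/min.

24.47 kJ/min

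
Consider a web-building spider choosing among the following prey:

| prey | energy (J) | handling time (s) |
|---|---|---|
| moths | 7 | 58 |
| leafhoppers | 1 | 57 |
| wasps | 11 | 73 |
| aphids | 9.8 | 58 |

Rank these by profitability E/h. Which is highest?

aphids

Profitability E/h (J/s): moths = 7/58 = 0.121, leafhoppers = 1/57 = 0.0175, wasps = 11/73 = 0.151, aphids = 9.8/58 = 0.169.
Ranked: aphids > wasps > moths > leafhoppers.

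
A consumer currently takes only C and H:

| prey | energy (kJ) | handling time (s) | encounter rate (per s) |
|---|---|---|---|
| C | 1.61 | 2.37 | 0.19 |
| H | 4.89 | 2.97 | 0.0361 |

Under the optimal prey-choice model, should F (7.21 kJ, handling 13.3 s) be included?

Yes

Intake rate on the current diet: R = (0.19×1.61 + 0.0361×4.89) / (1 + 0.19×2.37 + 0.0361×2.97) = 0.4824/1.558 = 0.3097 kJ/s.
Profitability of F: 7.21/13.3 = 0.5421 kJ/s.
0.5421 > 0.3097, so adding F raises the average — include it.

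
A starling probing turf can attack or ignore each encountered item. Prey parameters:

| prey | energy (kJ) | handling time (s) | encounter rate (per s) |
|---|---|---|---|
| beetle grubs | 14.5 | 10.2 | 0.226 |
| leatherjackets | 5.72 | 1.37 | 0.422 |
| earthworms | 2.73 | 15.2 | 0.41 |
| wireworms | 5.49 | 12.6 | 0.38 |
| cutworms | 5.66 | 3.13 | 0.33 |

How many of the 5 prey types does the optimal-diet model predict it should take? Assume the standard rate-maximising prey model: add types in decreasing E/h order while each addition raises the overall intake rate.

2

E/h in descending order: leatherjackets 4.18, cutworms 1.81, beetle grubs 1.42, wireworms 0.436, earthworms 0.18 kJ/s. The optimal diet is the largest prefix of this list for which every included type satisfies E_i/h_i > R on the types above it.
Rate on top 1: 1.53. cutworms: 1.81 > 1.53 → include.
Rate on top 2: 1.64. beetle grubs: 1.42 < 1.64 → exclude; stop.
Optimal diet: leatherjackets, cutworms — 2 of 5 types.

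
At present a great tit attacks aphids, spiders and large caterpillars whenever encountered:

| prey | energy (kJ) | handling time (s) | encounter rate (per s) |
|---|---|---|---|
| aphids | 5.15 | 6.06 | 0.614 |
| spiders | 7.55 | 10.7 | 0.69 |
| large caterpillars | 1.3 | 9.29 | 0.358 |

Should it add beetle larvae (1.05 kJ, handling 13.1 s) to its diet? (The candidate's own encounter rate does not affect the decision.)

No

Intake rate on the current diet: R = (0.614×5.15 + 0.69×7.55 + 0.358×1.3) / (1 + 0.614×6.06 + 0.69×10.7 + 0.358×9.29) = 8.837/15.43 = 0.5727 kJ/s.
Profitability of beetle larvae: 1.05/13.1 = 0.08015 kJ/s.
0.08015 < 0.5727, so adding beetle larvae would lower the average — exclude it.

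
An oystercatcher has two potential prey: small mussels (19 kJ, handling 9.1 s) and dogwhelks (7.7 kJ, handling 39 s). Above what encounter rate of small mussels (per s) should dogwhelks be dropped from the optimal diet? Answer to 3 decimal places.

Drop dogwhelks once their profitability E₂/h₂ falls below the rate achievable on small mussels alone: E₂/h₂ = λE₁/(1 + λh₁).
Solve for λ: λE₁h₂ = E₂(1 + λh₁) → λ(E₁h₂ − E₂h₁) = E₂ → λ = E₂/(E₁h₂ − E₂h₁).
λ = 7.7/(19×39 − 7.7×9.1) = 7.7/670.9 = 0.01148 per s.

0.011 per s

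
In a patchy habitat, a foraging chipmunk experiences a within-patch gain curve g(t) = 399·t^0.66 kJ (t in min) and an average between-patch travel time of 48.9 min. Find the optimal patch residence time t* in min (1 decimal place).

Maximise g(t)/(T+t): set derivative to zero → g'(t)(T+t) = g(t).
g'(t) = 0.66·399·t^-0.34. Setting 0.66·399·t^-0.34 = 399·t^0.66/(48.9+t) gives 0.66(48.9+t) = t, so 0.34·t = 0.66×48.9.
t* = 0.66×48.9/0.34 = 94.92 min.

94.9 min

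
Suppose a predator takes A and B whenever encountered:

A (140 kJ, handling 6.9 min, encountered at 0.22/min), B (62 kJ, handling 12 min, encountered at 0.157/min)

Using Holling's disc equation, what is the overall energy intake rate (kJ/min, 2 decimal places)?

R = Σλ_iE_i / (1 + Σλ_ih_i)
Numerator: 0.22×140 + 0.157×62 = 40.53
Denominator: 1 + 0.22×6.9 + 0.157×12 = 4.402
R = 40.53/4.402 = 9.208 kJ/min

9.21 kJ/min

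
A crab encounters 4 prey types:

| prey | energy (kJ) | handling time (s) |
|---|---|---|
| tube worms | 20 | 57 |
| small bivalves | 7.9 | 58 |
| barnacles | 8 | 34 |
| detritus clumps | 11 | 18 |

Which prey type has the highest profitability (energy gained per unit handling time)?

In descending order of E/h:
detritus clumps: 11/18 = 0.611 kJ/s
tube worms: 20/57 = 0.351 kJ/s
barnacles: 8/34 = 0.235 kJ/s
small bivalves: 7.9/58 = 0.136 kJ/s

detritus clumps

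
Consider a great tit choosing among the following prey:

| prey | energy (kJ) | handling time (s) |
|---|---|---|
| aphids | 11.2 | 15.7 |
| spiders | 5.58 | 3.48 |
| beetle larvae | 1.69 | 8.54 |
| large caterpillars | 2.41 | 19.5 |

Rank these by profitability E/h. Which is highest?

spiders

In descending order of E/h:
spiders: 5.58/3.48 = 1.6 kJ/s
aphids: 11.2/15.7 = 0.713 kJ/s
beetle larvae: 1.69/8.54 = 0.198 kJ/s
large caterpillars: 2.41/19.5 = 0.124 kJ/s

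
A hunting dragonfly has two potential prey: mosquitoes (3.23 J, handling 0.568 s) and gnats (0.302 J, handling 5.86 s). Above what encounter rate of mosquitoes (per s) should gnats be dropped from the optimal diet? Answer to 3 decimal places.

At the threshold, the rate on mosquitoes alone equals the profitability of gnats: λ·3.23/(1 + λ·0.568) = 0.302/5.86 = 0.05154.
Rearranging, λ(3.23 − 0.05154×0.568) = 0.05154, so λ = 0.05154/3.201 = 0.0161 per s.

0.016 per s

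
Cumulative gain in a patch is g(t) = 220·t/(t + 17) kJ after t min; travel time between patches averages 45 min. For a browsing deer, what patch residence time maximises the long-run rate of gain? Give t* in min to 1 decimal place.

By the marginal value theorem, leave when the instantaneous gain rate g'(t) equals the habitat-wide average g(t)/(T + t).
g'(t) = 220·17/(t + 17)². Setting 220·17/(t+17)² = 220t/[(t+17)(45+t)] gives 17(45+t) = t(t+17), so t² = 17×45 = 765.
t* = √765 = 27.66 min.

27.7 min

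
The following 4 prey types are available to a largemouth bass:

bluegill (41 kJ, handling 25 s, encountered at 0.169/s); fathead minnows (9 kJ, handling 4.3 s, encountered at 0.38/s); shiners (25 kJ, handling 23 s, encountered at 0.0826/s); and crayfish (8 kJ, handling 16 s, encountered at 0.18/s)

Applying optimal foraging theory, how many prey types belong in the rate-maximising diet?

Profitabilities (E/h, kJ/s): fathead minnows 2.09, bluegill 1.64, shiners 1.09, crayfish 0.5. Add prey in this order while the next type's profitability exceeds the intake rate on those already taken.
Rate on top 1: 1.298. bluegill: 1.64 > 1.298 → include.
Rate on top 2: 1.509. shiners: 1.09 < 1.509 → exclude; stop.
Optimal diet: fathead minnows, bluegill — 2 of 4 types.

2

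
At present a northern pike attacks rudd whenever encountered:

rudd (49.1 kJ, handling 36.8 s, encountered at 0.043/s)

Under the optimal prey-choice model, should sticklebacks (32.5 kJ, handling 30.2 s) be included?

On rudd alone, R = ΣλE/(1+Σλh) = 2.111/2.582 = 0.8176 kJ/s.
sticklebacks: E/h = 32.5/30.2 = 1.076 kJ/s.
1.076 > 0.8176, so adding sticklebacks raises the average — include it.

Yes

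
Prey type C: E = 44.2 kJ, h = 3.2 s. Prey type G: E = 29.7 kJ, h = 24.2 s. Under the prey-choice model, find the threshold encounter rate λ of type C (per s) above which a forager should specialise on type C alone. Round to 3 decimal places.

0.030 per s

Drop type G once their profitability E₂/h₂ falls below the rate achievable on type C alone: E₂/h₂ = λE₁/(1 + λh₁).
Solve for λ: λE₁h₂ = E₂(1 + λh₁) → λ(E₁h₂ − E₂h₁) = E₂ → λ = E₂/(E₁h₂ − E₂h₁).
λ = 29.7/(44.2×24.2 − 29.7×3.2) = 29.7/974.6 = 0.03047 per s.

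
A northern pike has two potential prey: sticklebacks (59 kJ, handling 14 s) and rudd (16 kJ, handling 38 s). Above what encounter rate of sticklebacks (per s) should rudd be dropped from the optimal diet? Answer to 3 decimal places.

0.008 per s

At the threshold, the rate on sticklebacks alone equals the profitability of rudd: λ·59/(1 + λ·14) = 16/38 = 0.4211.
Rearranging, λ(59 − 0.4211×14) = 0.4211, so λ = 0.4211/53.11 = 0.007929 per s.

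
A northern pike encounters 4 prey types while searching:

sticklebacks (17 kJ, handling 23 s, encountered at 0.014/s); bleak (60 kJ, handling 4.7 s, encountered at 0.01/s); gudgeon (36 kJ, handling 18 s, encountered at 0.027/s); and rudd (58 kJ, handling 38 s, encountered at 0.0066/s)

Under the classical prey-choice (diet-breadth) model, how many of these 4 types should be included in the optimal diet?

3

Profitabilities (E/h, kJ/s): bleak 12.8, gudgeon 2, rudd 1.53, sticklebacks 0.739. Add prey in this order while the next type's profitability exceeds the intake rate on those already taken.
Rate on top 1: 0.5731. gudgeon: 2 > 0.5731 → include.
Rate on top 2: 1.025. rudd: 1.53 > 1.025 → include.
Rate on top 3: 1.096. sticklebacks: 0.739 < 1.096 → exclude; stop.
Optimal diet: bleak, gudgeon, rudd — 3 of 4 types.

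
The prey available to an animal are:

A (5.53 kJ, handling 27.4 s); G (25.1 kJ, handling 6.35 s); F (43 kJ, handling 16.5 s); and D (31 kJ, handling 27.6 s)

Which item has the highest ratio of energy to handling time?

Profitability E/h (kJ/s): A = 5.53/27.4 = 0.202, G = 25.1/6.35 = 3.95, F = 43/16.5 = 2.61, D = 31/27.6 = 1.12.
Ranked: G > F > D > A.

G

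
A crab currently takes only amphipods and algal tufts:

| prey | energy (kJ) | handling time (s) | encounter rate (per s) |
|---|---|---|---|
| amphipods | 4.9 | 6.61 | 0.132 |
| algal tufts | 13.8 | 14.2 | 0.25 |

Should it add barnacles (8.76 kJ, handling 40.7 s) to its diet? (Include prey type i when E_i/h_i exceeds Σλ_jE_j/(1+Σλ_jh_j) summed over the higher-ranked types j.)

Intake rate on the current diet: R = (0.132×4.9 + 0.25×13.8) / (1 + 0.132×6.61 + 0.25×14.2) = 4.097/5.423 = 0.7555 kJ/s.
barnacles: E/h = 8.76/40.7 = 0.2152 kJ/s.
0.2152 < 0.7555, so adding barnacles would lower the average — exclude it.

No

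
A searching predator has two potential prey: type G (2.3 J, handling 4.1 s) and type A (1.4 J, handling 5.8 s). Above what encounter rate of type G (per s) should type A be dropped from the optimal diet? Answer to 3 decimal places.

0.184 per s

At the threshold, the rate on type G alone equals the profitability of type A: λ·2.3/(1 + λ·4.1) = 1.4/5.8 = 0.2414.
Rearranging, λ(2.3 − 0.2414×4.1) = 0.2414, so λ = 0.2414/1.31 = 0.1842 per s.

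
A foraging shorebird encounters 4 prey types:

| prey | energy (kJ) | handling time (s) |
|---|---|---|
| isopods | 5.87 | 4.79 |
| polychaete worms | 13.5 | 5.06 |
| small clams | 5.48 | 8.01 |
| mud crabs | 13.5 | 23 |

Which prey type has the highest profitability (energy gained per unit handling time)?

In descending order of E/h:
polychaete worms: 13.5/5.06 = 2.67 kJ/s
isopods: 5.87/4.79 = 1.23 kJ/s
small clams: 5.48/8.01 = 0.684 kJ/s
mud crabs: 13.5/23 = 0.587 kJ/s

polychaete worms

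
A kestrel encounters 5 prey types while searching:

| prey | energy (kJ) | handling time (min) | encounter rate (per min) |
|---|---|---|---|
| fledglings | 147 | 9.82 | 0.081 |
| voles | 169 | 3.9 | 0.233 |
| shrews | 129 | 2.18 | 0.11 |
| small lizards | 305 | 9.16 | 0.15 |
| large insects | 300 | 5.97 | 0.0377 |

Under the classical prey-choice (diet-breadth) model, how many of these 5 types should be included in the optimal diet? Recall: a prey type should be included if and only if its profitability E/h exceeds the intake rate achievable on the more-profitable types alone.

4

Profitabilities (E/h, kJ/min): shrews 59.2, large insects 50.3, voles 43.3, small lizards 33.3, fledglings 15. Add prey in this order while the next type's profitability exceeds the intake rate on those already taken.
Rate on top 1: 11.45. large insects: 50.3 > 11.45 → include.
Rate on top 2: 17.41. voles: 43.3 > 17.41 → include.
Rate on top 3: 27.33. small lizards: 33.3 > 27.33 → include.
Rate on top 4: 29.52. fledglings: 15 < 29.52 → exclude; stop.
Optimal diet: shrews, large insects, voles, small lizards — 4 of 5 types.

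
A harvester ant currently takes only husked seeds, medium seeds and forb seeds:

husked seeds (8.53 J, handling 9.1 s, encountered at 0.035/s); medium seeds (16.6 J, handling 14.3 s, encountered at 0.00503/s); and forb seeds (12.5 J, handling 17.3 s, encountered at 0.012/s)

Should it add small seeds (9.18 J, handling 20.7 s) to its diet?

Yes

Current rate: (0.035×8.53 + 0.00503×16.6 + 0.012×12.5)/(1 + 0.035×9.1 + 0.00503×14.3 + 0.012×17.3) = 0.3329 J/s.
Profitability of small seeds: 9.18/20.7 = 0.4435 J/s.
0.4435 > 0.3329, so adding small seeds raises the average — include it.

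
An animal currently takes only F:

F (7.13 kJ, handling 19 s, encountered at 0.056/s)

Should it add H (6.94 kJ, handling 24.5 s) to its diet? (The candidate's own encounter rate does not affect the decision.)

Yes

Current rate: (0.056×7.13)/(1 + 0.056×19) = 0.1934 kJ/s.
Profitability of H: 6.94/24.5 = 0.2833 kJ/s.
Since 0.2833 > R, including H increases the long-run rate.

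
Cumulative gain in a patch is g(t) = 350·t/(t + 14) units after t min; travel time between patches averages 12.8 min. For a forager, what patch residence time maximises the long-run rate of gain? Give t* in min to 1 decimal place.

13.4 min

By the marginal value theorem, leave when the instantaneous gain rate g'(t) equals the habitat-wide average g(t)/(T + t).
g'(t) = 350·14/(t + 14)². Setting 350·14/(t+14)² = 350t/[(t+14)(12.8+t)] gives 14(12.8+t) = t(t+14), so t² = 14×12.8 = 179.2.
t* = √179.2 = 13.39 min.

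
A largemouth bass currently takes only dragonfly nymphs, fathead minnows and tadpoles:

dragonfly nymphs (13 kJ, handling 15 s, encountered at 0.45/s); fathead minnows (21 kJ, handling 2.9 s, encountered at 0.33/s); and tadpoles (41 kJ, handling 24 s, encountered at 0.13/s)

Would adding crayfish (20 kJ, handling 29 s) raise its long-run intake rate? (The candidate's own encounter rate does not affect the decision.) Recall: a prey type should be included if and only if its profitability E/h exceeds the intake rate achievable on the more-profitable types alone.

Current rate: (0.45×13 + 0.33×21 + 0.13×41)/(1 + 0.45×15 + 0.33×2.9 + 0.13×24) = 1.531 kJ/s.
Profitability of crayfish: 20/29 = 0.6897 kJ/s.
Since 0.6897 < R, time spent handling crayfish is better spent searching.

No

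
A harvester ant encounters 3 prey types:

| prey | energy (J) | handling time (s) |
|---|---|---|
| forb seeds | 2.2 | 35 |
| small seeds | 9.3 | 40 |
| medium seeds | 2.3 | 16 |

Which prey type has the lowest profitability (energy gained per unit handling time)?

forb seeds

Profitability E/h (J/s): forb seeds = 2.2/35 = 0.0629, small seeds = 9.3/40 = 0.233, medium seeds = 2.3/16 = 0.144.
Ranked: small seeds > medium seeds > forb seeds.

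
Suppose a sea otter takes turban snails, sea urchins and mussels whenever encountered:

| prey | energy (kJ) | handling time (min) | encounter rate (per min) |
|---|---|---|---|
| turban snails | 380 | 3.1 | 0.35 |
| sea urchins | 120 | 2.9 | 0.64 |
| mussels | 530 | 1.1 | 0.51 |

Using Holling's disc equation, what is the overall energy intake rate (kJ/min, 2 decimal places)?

Energy encountered per unit search time: 0.35×380 + 0.64×120 + 0.51×530 = 480.1 kJ/min.
Handling time per unit search time: 0.35×3.1 + 0.64×2.9 + 0.51×1.1 = 3.502.
Rate = 480.1/(1 + 3.502) = 106.6 kJ/min.

106.64 kJ/min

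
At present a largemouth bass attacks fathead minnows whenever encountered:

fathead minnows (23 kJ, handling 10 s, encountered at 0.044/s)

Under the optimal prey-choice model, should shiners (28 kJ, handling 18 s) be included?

Intake rate on the current diet: R = (0.044×23) / (1 + 0.044×10) = 1.012/1.44 = 0.7028 kJ/s.
shiners: E/h = 28/18 = 1.556 kJ/s.
Since 1.556 > R, including shiners increases the long-run rate.

Yes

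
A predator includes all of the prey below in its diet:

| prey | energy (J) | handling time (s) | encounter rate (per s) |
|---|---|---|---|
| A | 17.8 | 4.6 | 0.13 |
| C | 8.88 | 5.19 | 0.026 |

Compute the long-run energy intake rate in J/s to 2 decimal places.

Energy encountered per unit search time: 0.13×17.8 + 0.026×8.88 = 2.545 J/s.
Handling time per unit search time: 0.13×4.6 + 0.026×5.19 = 0.7329.
Rate = 2.545/(1 + 0.7329) = 1.469 J/s.

1.47 J/s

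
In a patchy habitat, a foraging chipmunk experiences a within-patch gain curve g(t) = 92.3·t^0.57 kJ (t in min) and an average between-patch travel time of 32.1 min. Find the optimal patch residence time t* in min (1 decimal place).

42.6 min

Maximise g(t)/(T+t): set derivative to zero → g'(t)(T+t) = g(t).
g'(t) = 0.57·92.3·t^-0.43. Setting 0.57·92.3·t^-0.43 = 92.3·t^0.57/(32.1+t) gives 0.57(32.1+t) = t, so 0.43·t = 0.57×32.1.
t* = 0.57×32.1/0.43 = 42.55 min.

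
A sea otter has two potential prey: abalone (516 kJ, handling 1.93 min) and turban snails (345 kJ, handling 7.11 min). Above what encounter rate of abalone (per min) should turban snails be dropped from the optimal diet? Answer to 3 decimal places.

0.115 per min

The zero-one rule: include turban snails iff E₂/h₂ > λE₁/(1+λh₁). Equality gives the switch point.
λE₁h₂ = E₂ + λE₂h₁ ⇒ λ = E₂/(E₁h₂ − E₂h₁) = 345/(3669 − 665.9) = 0.1149 per min.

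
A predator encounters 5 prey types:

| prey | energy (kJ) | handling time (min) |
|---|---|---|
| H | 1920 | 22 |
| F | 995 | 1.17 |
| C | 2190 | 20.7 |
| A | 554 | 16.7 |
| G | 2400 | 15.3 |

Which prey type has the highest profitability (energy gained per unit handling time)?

In descending order of E/h:
F: 995/1.17 = 850 kJ/min
G: 2400/15.3 = 157 kJ/min
C: 2190/20.7 = 106 kJ/min
H: 1920/22 = 87.3 kJ/min
A: 554/16.7 = 33.2 kJ/min

F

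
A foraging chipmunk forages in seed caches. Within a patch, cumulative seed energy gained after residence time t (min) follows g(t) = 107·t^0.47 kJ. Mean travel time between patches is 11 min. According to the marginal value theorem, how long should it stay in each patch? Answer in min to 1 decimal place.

Optimal t* satisfies g'(t*) = g(t*)/(T + t*).
g'(t) = 0.47·107·t^-0.53. Setting 0.47·107·t^-0.53 = 107·t^0.47/(11+t) gives 0.47(11+t) = t, so 0.53·t = 0.47×11.
t* = 0.47×11/0.53 = 9.755 min.

9.8 min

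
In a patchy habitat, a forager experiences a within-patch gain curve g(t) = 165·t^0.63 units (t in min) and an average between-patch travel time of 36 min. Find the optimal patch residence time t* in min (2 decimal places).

61.30 min

Maximise g(t)/(T+t): set derivative to zero → g'(t)(T+t) = g(t).
g'(t) = 0.63·165·t^-0.37. Setting 0.63·165·t^-0.37 = 165·t^0.63/(36+t) gives 0.63(36+t) = t, so 0.37·t = 0.63×36.
t* = 0.63×36/0.37 = 61.3 min.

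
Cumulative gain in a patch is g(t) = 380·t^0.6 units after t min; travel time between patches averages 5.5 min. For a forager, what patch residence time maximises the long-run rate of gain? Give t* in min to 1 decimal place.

By the marginal value theorem, leave when the instantaneous gain rate g'(t) equals the habitat-wide average g(t)/(T + t).
g'(t) = 0.6·380·t^-0.4. Setting 0.6·380·t^-0.4 = 380·t^0.6/(5.5+t) gives 0.6(5.5+t) = t, so 0.40·t = 0.6×5.5.
t* = 0.6×5.5/0.40 = 8.25 min.

8.2 min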